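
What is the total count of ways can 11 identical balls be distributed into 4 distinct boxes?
364

Reasoning: C(11+4-1, 4-1) = C(14, 3) = 364.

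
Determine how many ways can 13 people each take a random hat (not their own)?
2,290,792,932
Using D(n) = (n-1)[D(n-1) + D(n-2)]:
D(13) = (13-1) × [D(12) + D(11)]
      = 12 × [176214841 + 14684570]
      = 12 × 190899411
      = 2,290,792,932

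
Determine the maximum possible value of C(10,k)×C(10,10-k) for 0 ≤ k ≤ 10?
C(10,k)·C(10,10-k) = C(10,k)², maximised at the centre k = 5: C(10,5)² = 63,504.

Answer: 63,504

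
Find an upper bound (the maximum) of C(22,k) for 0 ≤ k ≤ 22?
705,432

Working:
Maximum at k = 11: C(22,11) = 705,432.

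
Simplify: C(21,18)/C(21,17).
2/9

Explanation: C(n,k+1)/C(n,k) = (n−k)/(k+1). Here (21−17)/(17+1) = 4/18 = 2/9.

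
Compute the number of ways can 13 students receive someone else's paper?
2,290,792,932

Using D(n) = (n-1)[D(n-1) + D(n-2)]:
D(13) = (13-1) × [D(12) + D(11)]
      = 12 × [176214841 + 14684570]
      = 12 × 190899411
      = 2,290,792,932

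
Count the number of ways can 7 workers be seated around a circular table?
720

Reasoning: Circular arrangements: (7-1)! = 720.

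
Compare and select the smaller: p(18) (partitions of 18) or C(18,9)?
p(18)

Pentagonal recurrence p(n) = p(n−1) + p(n−2) − p(n−5) − p(n−7) + …: p(18) = p(17) + p(16) − p(13) − p(11) + p(6) + p(3) = 297 + 231 − 101 − 56 + 11 + 3 = 385; C(18,9) = 48,620.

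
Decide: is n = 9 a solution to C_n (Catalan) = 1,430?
No

C_9 = C(18,9)/(9+1) = 48,620/10 = 4,862, which does not equal 1,430.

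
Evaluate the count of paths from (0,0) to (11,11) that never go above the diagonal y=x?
Counted by the Catalan number C_11: C_11 = C(22,11)/(11+1) = 705,432/12 = 58,786.
Final answer: 58,786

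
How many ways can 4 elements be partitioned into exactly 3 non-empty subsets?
This equals S(4,3), the Stirling number of the 2nd kind.
Using the Stirling recurrence: S(n,k) = k·S(n-1,k) + S(n-1,k-1)
S(4,3) = 3·S(3,3) + S(3,2)
         = 3·1 + 3
         = 3 + 3
         = 6
Final answer: 6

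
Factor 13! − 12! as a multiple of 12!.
12 × 12! = 5,748,019,200

Working:
13! − 12! = 13·12! − 12! = (13 − 1)·12! = 12 × 12! = 5,748,019,200.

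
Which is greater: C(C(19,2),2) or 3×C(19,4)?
C(C(19,2),2)

Explanation: C(C(19,2),2)=14,535, 3×C(19,4)=11,628.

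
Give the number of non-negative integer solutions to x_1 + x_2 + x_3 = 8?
45

Reasoning: C(8+3-1, 3-1) = 45.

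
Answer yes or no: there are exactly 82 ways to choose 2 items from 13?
No

C(13,2) = 78 ≠ 82.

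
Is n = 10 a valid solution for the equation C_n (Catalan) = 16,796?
Yes

Solution: C_10 = C(20,10)/(10+1) = 184,756/11 = 16,796, which equals 16,796.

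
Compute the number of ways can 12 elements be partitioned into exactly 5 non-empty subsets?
1,379,400

Explanation: This equals S(12,5), the Stirling number of the 2nd kind.
Using the Stirling recurrence: S(n,k) = k·S(n-1,k) + S(n-1,k-1)
S(12,5) = 5·S(11,5) + S(11,4)
         = 5·246730 + 145750
         = 1233650 + 145750
         = 1,379,400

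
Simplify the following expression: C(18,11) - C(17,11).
19,448

Reasoning: C(18,11) - C(17,11) = C(17,10) = 19,448.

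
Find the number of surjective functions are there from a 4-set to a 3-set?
Onto functions = 3! × S(4,3)
First compute S(4,3) via recurrence:
Using the Stirling recurrence: S(n,k) = k·S(n-1,k) + S(n-1,k-1)
S(4,3) = 3·S(3,3) + S(3,2)
         = 3·1 + 3
         = 3 + 3
         = 6
Then: 6 × 6 = 36

Answer: 36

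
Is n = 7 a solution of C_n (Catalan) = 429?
Yes

Solution: C_7 = C(14,7)/(7+1) = 3,432/8 = 429, which equals 429.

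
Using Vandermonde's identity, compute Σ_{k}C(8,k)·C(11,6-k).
= C(8+11,6) = C(19,6) = 27,132.

Answer: 27,132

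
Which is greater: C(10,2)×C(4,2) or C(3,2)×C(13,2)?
C(10,2)×C(4,2)
C(10,2)×C(4,2)=270, C(3,2)×C(13,2)=234.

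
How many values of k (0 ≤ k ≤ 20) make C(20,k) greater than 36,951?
9
Row 20 is unimodal and symmetric about k=20/2. C(20,5)=15,504 ≤ 36,951; C(20,6)=38,760 > 36,951; by symmetry C(20,k) > 36,951 for k = 6..14. That's 14 - 6 + 1 = 9 values.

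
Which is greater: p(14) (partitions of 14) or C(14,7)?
Pentagonal recurrence p(n) = p(n−1) + p(n−2) − p(n−5) − p(n−7) + …: p(14) = p(13) + p(12) − p(9) − p(7) + p(2) = 101 + 77 − 30 − 15 + 2 = 135; C(14,7) = 3,432.
Final answer: C(14,7)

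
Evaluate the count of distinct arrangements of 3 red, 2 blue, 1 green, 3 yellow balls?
5,040

Explanation: Multinomial: 9!/(3! × 2! × 1! × 3!) = 5,040.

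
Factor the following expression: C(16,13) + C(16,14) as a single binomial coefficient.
By Pascal's identity: C(16,13) + C(16,14) = C(17,14) = 680.

Answer: C(17,14)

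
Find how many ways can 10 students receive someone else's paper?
1,334,961
Using D(n) = (n-1)[D(n-1) + D(n-2)]:
D(10) = (10-1) × [D(9) + D(8)]
      = 9 × [133496 + 14833]
      = 9 × 148329
      = 1,334,961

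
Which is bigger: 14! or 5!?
14!

Explanation: 14!=87,178,291,200, 5!=120. 14! > 5!.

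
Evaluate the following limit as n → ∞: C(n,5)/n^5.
C(n,5) ≈ n^5/5! for large n. Limit = 1/5! = 1/120.
Final answer: 1/120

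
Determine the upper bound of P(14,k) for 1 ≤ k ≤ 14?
P(14,k) increases in k, so maximum at k = 14: 14! = 87,178,291,200.
Final answer: 87,178,291,200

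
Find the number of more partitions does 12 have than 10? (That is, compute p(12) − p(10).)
35

Solution: Pentagonal recurrence p(n) = p(n−1) + p(n−2) − p(n−5) − p(n−7) + …: p(12) = p(11) + p(10) − p(7) − p(5) + p(0) = 56 + 42 − 15 − 7 + 1 = 77.
p(10) = p(9) + p(8) − p(5) − p(3) = 30 + 22 − 7 − 3 = 42.
Difference = 77 − 42 = 35.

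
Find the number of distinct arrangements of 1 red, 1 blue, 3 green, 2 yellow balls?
420

Solution: Multinomial: 7!/(1! × 1! × 3! × 2!) = 420.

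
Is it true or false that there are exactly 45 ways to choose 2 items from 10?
True

C(10,2) = 45.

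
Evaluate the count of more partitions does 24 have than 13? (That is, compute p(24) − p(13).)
1,474

Reasoning: Pentagonal recurrence p(n) = p(n−1) + p(n−2) − p(n−5) − p(n−7) + …: p(24) = p(23) + p(22) − p(19) − p(17) + p(12) + p(9) − p(2) = 1,255 + 1,002 − 490 − 297 + 77 + 30 − 2 = 1,575.
p(13) = p(12) + p(11) − p(8) − p(6) + p(1) = 77 + 56 − 22 − 11 + 1 = 101.
Difference = 1,575 − 101 = 1,474.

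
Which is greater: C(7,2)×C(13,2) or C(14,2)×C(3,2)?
C(7,2)×C(13,2)=1,638, C(14,2)×C(3,2)=273.
Final answer: C(7,2)×C(13,2)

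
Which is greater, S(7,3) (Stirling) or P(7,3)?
S(7,3)

Solution: S(7,3) = 3·S(6,3) + S(6,2) = 3·90 + 31 = 301; P(7,3) = 210.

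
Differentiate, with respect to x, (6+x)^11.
11(6+x)^10

Reasoning: Using the power rule: d/dx (6+x)^11 = 11(6+x)^{10}.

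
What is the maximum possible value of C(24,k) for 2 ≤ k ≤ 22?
C(24,k) is maximised at the centre of the row: C(24,12) = 2,704,156.
Final answer: 2,704,156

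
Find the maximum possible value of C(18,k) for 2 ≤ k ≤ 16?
C(18,k) is maximised at the centre of the row: C(18,9) = 48,620.
Final answer: 48,620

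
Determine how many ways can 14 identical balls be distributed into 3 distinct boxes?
120

Solution: C(14+3-1, 3-1) = C(16, 2) = 120.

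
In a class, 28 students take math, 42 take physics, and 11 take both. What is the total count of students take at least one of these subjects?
59

Reasoning: |A∪B| = |A|+|B|-|A∩B| = 28+42-11 = 59.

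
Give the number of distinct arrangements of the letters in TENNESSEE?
3,780

Working:
Word has 9 letters (T=1, E=4, N=2, S=2). Arrangements: 9!/Π(k!) = 3,780.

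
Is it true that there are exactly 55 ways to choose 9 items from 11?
True

Working:
C(11,9) = 55.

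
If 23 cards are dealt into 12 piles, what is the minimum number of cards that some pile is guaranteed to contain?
2

Reasoning: Pigeonhole: ⌈23/12⌉ = 2.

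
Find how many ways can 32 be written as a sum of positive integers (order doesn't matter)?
8,349

Explanation: Pentagonal recurrence p(n) = p(n−1) + p(n−2) − p(n−5) − p(n−7) + …: p(32) = p(31) + p(30) − p(27) − p(25) + p(20) + p(17) − p(10) − p(6) = 6,842 + 5,604 − 3,010 − 1,958 + 627 + 297 − 42 − 11 = 8,349.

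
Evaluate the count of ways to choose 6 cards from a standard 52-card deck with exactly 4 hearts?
529,815

13 hearts and 39 non-hearts: C(13,4) × C(39,2) = 715 × 741 = 529,815.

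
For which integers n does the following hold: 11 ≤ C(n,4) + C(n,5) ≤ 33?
C(5,4)+C(5,5)=6; C(6,4)+C(6,5)=21; C(7,4)+C(7,5)=56. So valid n = 6.

Answer: 6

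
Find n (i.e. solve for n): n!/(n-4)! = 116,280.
20

Reasoning: n!/(n-4)! = n×(n-1)×(n-2)×(n-3), a product of 4 consecutive integers ≈ (n−1.5)^4. 116,280^(1/4) + 1.5 ≈ 20.0; check n = 20: 20×19×18×17 = 116,280 ✓. So n = 20.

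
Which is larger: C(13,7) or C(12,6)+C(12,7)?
Equal

Explanation: By Pascal's identity: C(13,7) = C(12,6)+C(12,7) = 1,716. Equal.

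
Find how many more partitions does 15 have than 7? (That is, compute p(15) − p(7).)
161

Solution: Pentagonal recurrence p(n) = p(n−1) + p(n−2) − p(n−5) − p(n−7) + …: p(15) = p(14) + p(13) − p(10) − p(8) + p(3) + p(0) = 135 + 101 − 42 − 22 + 3 + 1 = 176.
p(7) = p(6) + p(5) − p(2) − p(0) = 11 + 7 − 2 − 1 = 15.
Difference = 176 − 15 = 161.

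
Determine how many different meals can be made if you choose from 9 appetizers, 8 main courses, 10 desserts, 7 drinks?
By the multiplication principle: 9 × 8 × 10 × 7 = 5,040.
Final answer: 5,040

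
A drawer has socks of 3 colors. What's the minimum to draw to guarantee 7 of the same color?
19

Reasoning: Worst case: 6 of each = 18. One more: 19.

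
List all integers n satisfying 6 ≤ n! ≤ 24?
3, 4

Reasoning: n! is strictly increasing; 3! = 6 and 4! = 24, so valid n = 3, 4.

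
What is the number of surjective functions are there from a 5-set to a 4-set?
Onto functions = 4! × S(5,4)
First compute S(5,4) via recurrence:
Using the Stirling recurrence: S(n,k) = k·S(n-1,k) + S(n-1,k-1)
S(5,4) = 4·S(4,4) + S(4,3)
         = 4·1 + 6
         = 4 + 6
         = 10
Then: 24 × 10 = 240

Answer: 240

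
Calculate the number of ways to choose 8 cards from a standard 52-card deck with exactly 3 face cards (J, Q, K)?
144,761,760

Explanation: 12 face cards and 40 non-face cards: C(12,3) × C(40,5) = 220 × 658,008 = 144,761,760.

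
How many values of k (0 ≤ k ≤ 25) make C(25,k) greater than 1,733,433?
Row 25 is unimodal and symmetric about k=25/2. C(25,8)=1,081,575 ≤ 1,733,433; C(25,9)=2,042,975 > 1,733,433; by symmetry C(25,k) > 1,733,433 for k = 9..16. That's 16 - 9 + 1 = 8 values.

Answer: 8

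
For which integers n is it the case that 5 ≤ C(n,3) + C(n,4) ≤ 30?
4, 5

Explanation: C(3,3)+C(3,4)=1; C(4,3)+C(4,4)=5; C(5,3)+C(5,4)=15; C(6,3)+C(6,4)=35. So valid n = 4, 5.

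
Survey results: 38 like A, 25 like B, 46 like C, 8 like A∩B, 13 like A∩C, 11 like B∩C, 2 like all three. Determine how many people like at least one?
79
|A∪B∪C| = 38+25+46-8-13-11+2 = 79.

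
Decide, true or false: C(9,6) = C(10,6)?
False

Explanation: LHS = C(9,6) = 84; RHS = C(10,6) = 210. 84 ≠ 210, so the statement does not hold.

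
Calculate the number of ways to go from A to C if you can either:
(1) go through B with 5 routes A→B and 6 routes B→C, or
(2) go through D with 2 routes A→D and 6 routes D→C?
Route via B: 5×6=30. Route via D: 2×6=12. Total: 42.

Answer: 42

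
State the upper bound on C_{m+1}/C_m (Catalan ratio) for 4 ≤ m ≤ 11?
46/13

C_{m+1}/C_m = 2(2m+1)/(m+2), which increases with m. Maximum at m = 11: 2·23/13 = 46/13.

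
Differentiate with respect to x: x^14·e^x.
(14x^13 + x^14)e^x

Solution: Product rule: d/dx[x^14]·e^x + x^14·d/dx[e^x] = 14x^{13}e^x + x^14e^x.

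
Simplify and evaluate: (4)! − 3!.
18
(4)! − 3! = (4)·3! − 3! = (4−1)·3! = 3·3! = 18.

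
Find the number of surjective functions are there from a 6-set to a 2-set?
62
Onto functions = 2! × S(6,2)
First compute S(6,2) via recurrence:
Using the Stirling recurrence: S(n,k) = k·S(n-1,k) + S(n-1,k-1)
S(6,2) = 2·S(5,2) + S(5,1)
         = 2·15 + 1
         = 30 + 1
         = 31
Then: 2 × 31 = 62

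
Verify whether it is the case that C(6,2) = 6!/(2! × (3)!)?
False

Working:
The correct denominator is 2!×4!, giving C(6,2) = 15; the stated RHS is 6!/(2!×3!) = 60 ≠ 15, so the statement does not hold.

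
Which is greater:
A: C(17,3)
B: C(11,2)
A
A=C(17,3)=680, B=C(11,2)=55.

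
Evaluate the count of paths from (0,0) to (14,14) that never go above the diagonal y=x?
2,674,440

Counted by the Catalan number C_14: C_14 = C(28,14)/(14+1) = 40,116,600/15 = 2,674,440.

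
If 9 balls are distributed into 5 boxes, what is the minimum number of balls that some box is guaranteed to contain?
2

Explanation: Pigeonhole: ⌈9/5⌉ = 2.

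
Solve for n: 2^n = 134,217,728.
27
134,217,728 = 1,024 × 1,024 × 128 = 2^10 × 2^10 × 2^7 = 2^27, so n = 27.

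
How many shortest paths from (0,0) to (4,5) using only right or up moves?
126

Reasoning: Choose 4 rights from 9 moves: C(9,4) = 126.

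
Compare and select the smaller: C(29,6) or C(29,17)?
C(29,6)

Reasoning: C(29,6)=475,020, C(29,17)=51,895,935.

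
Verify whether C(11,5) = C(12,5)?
False

LHS = C(11,5) = 462; RHS = C(12,5) = 792. 462 ≠ 792, so the statement does not hold.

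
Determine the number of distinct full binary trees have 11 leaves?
16,796

Reasoning: Using the Catalan number formula: C_n = C(2n, n) / (n+1)
C_10 = C(20, 10) / (10+1)
     = 184756 / 11
     = 16,796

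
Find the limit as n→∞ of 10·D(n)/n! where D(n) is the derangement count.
10/e

Working:
D(n)/n! → 1/e, so 10·D(n)/n! → 10/e.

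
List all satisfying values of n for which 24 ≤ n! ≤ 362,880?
4, 5, 6, 7, 8, 9

Working:
n! is strictly increasing; 4! = 24 and 9! = 362,880, so valid n = 4, 5, 6, 7, 8, 9.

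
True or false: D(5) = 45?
False

Working:
Derangements of 5 elements: D(5) = (5-1)·[D(4) + D(3)] = 4·[9 + 2] = 44.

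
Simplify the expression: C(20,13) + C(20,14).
116,280

Explanation: By Pascal's identity: C(21,14) = 116,280.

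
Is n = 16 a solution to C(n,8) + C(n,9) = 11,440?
No

Working:
C(16,8) + C(16,9) = 12,870 + 11,440 = 24,310, which does not equal 11,440.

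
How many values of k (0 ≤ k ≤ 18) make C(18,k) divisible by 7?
Checking C(18,k) mod 7 for k = 0..18: divisible at k = 5, 6, 12, 13. That's 4 values.
Final answer: 4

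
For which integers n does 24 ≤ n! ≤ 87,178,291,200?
4, 5, 6, 7, 8, 9, 10, 11, 12, 13, 14

n! is strictly increasing; 4! = 24 and 14! = 87,178,291,200, so valid n = 4, 5, 6, 7, 8, 9, 10, 11, 12, 13, 14.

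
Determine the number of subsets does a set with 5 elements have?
Each element can be included or excluded: 2^5 = 32.

Answer: 32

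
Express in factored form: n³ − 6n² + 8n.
n(n − 2)(n − 4)

Explanation: n³ − 6n² + 8n = n(n² − 6n + 8) = n(n − 2)(n − 4).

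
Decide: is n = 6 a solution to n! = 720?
Yes

Explanation: 6! = 6·5! = 6·120 = 720, which equals 720.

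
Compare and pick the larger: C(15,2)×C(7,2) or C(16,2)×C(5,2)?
C(15,2)×C(7,2)=2,205, C(16,2)×C(5,2)=1,200.

Answer: C(15,2)×C(7,2)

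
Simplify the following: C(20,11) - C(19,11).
C(20,11) - C(19,11) = C(19,10) = 92,378.
Final answer: 92,378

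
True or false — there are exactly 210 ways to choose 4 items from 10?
C(10,4) = 210.

Answer: True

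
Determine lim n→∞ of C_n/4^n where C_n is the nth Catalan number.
C_n ~ 4^n/(n^(3/2)√π), so n^0·C_n/4^n ~ n^(0 − 3/2)/√π → 0.

Answer: 0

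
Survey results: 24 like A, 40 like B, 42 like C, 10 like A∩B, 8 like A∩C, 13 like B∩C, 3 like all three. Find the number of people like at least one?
|A∪B∪C| = 24+40+42-10-8-13+3 = 78.
Final answer: 78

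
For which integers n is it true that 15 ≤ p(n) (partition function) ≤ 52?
7, 8, 9, 10

Working:
Tabulating p(n) via p(n) = p(n−1) + p(n−2) − p(n−5) − p(n−7) + …: p(6)=11; p(7)=15; p(8)=22; p(9)=30; p(10)=42; p(11)=56. So valid n = 7, 8, 9, 10.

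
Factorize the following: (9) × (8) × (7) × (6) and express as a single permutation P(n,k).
P(9,4) = 9!/(5)!

Solution: Product of 4 consecutive descending integers starting at 9: P(9,4) = 9!/5! = 3,024.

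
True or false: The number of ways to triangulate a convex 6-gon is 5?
Triangulations of a convex 6-gon are counted by the Catalan number C_4: C_4 = C(8,4)/(4+1) = 70/5 = 14.
Final answer: False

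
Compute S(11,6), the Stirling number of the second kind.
179,487

Reasoning: Using the Stirling recurrence: S(n,k) = k·S(n-1,k) + S(n-1,k-1)
S(11,6) = 6·S(10,6) + S(10,5)
         = 6·22827 + 42525
         = 136962 + 42525
         = 179,487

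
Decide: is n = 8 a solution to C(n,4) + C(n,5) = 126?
Yes
C(8,4) + C(8,5) = 70 + 56 = 126, which equals 126.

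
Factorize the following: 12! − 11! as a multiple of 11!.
11 × 11! = 439,084,800

Reasoning: 12! − 11! = 12·11! − 11! = (12 − 1)·11! = 11 × 11! = 439,084,800.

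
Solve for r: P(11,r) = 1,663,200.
7

Solution: P(11,r) = 11·10·…·(11−r+1), a product of r factors. Multiplying down from 11: 11 = 11; 11·10 = 110; 11·10·9 = 990; 11·10·9·8 = 7,920; 11·10·9·8·7 = 55,440; 11·10·9·8·7·6 = 332,640; 11·10·9·8·7·6·5 = 1,663,200 ✓ (7 factors). So r = 7.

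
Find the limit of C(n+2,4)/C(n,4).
1

Working:
Both numerator and denominator grow as n^4/4! for large n, so the ratio → 1.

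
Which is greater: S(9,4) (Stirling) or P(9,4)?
S(9,4)
S(9,4) = 4·S(8,4) + S(8,3) = 4·1,701 + 966 = 7,770; P(9,4) = 3,024.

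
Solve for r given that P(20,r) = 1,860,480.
5

Working:
P(20,r) = 20·19·…·(20−r+1), a product of r factors. Multiplying down from 20: 20 = 20; 20·19 = 380; 20·19·18 = 6,840; 20·19·18·17 = 116,280; 20·19·18·17·16 = 1,860,480 ✓ (5 factors). So r = 5.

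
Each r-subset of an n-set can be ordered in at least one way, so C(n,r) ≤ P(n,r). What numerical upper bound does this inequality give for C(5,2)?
P(5,2) = 5·4 = 20, so C(5,2) ≤ 20. (The bound is loose by a factor of 2! = 2: C(5,2) = 20/2 = 10.)

Answer: 20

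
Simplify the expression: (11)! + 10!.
(11)! + 10! = (11)·10! + 10! = (11+1)·10! = 12·10! = 43,545,600.

Answer: 43,545,600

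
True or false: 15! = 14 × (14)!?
15! = 15 × 14! = 1,307,674,368,000, but 14 × 14! = 1,220,496,076,800.
Final answer: False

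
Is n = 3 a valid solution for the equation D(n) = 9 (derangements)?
D(3) = (3-1)·[D(2) + D(1)] = 2·[1 + 0] = 2, which does not equal 9.

Answer: No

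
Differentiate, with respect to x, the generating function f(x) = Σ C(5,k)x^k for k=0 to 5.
Σ k·C(5,k)x^(k-1) for k=1 to 5

Working:
Term-by-term differentiation gives Σ k·C(5,k)x^{k-1} for k=1 to 5.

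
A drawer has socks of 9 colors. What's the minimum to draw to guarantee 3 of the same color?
19

Solution: Worst case: 2 of each = 18. One more: 19.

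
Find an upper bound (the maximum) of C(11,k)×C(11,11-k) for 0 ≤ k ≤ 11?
213,444

Working:
C(11,k)·C(11,11-k) = C(11,k)², maximised at the centre k = 5: C(11,5)² = 213,444.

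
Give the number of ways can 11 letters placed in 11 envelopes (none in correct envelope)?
14,684,570

Solution: Using D(n) = (n-1)[D(n-1) + D(n-2)]:
D(11) = (11-1) × [D(10) + D(9)]
      = 10 × [1334961 + 133496]
      = 10 × 1468457
      = 14,684,570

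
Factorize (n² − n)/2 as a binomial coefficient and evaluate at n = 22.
C(n,2); C(22,2) = 231

Working:
(n² − n)/2 = n(n−1)/2 = C(n,2). At n = 22: C(22,2) = 231.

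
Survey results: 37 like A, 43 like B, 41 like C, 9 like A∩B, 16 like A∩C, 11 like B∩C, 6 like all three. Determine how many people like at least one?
91

Explanation: |A∪B∪C| = 37+43+41-9-16-11+6 = 91.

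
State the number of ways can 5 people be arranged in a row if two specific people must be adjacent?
Treat pair as unit: (5-1)! arrangements × 2 internal orders = 48.

Answer: 48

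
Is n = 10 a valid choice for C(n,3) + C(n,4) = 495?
C(10,3) + C(10,4) = 120 + 210 = 330, which does not equal 495.
Final answer: No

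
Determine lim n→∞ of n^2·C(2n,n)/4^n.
C(2n,n) ~ 4^n/√(πn), so n^2·C(2n,n)/4^n ~ n^(2 − 1/2)/√π → ∞.

Answer: ∞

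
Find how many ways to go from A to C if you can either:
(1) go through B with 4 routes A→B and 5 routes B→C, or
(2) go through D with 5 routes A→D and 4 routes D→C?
40

Solution: Route via B: 4×5=20. Route via D: 5×4=20. Total: 40.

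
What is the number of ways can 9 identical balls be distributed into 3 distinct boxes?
55

Reasoning: C(9+3-1, 3-1) = C(11, 2) = 55.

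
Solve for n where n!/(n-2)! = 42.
n!/(n-2)! = n×(n-1), a product of 2 consecutive integers ≈ (n−0.5)^2. 42^(1/2) + 0.5 ≈ 7.0; check n = 7: 7×6 = 42 ✓. So n = 7.
Final answer: 7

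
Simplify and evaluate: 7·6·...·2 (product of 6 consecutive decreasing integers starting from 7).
This is P(7,6) = 7!/(1)! = 5,040.
Final answer: 5,040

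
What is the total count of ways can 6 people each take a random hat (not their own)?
Using D(n) = (n-1)[D(n-1) + D(n-2)]:
D(6) = (6-1) × [D(5) + D(4)]
      = 5 × [44 + 9]
      = 5 × 53
      = 265

Answer: 265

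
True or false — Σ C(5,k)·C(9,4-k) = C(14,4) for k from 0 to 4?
True
Vandermonde's identity gives C(14,4) = 1,001; RHS C(14,4) = 1,001.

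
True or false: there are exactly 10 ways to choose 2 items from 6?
False

Explanation: C(6,2) = 15 ≠ 10.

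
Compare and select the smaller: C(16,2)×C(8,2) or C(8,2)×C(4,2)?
C(8,2)×C(4,2)

Working:
C(16,2)×C(8,2)=3,360, C(8,2)×C(4,2)=168.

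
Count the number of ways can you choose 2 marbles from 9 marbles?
36

Reasoning: C(9,2) = 9! / (2! × (9-2)!)
         = 9! / (2! × 7!)
         = 36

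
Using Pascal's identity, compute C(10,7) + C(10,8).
165

C(10,7) + C(10,8) = C(11,8) = 165.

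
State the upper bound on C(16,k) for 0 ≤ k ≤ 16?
12,870
Maximum at k = 8: C(16,8) = 12,870.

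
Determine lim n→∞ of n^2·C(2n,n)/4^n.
∞

Reasoning: C(2n,n) ~ 4^n/√(πn), so n^2·C(2n,n)/4^n ~ n^(2 − 1/2)/√π → ∞.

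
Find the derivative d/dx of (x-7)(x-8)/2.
d/dx[(x-7)(x-8)] = (x-8) + (x-7) = 2x - 15. Dividing by 2 gives (2x - 15)/2.
Final answer: (2x - 15)/2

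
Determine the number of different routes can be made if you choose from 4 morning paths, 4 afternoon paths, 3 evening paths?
48

By the multiplication principle: 4 × 4 × 3 = 48.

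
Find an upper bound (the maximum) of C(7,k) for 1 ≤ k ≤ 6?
35

C(7,k) is maximised at the centre of the row: C(7,3) = 35.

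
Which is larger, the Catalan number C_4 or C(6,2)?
C(6,2)

C_4 = C(8,4)/(4+1) = 70/5 = 14; C(6,2) = 15.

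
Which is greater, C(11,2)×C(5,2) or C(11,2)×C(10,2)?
C(11,2)×C(10,2)

Working:
C(11,2)×C(5,2)=550, C(11,2)×C(10,2)=2,475.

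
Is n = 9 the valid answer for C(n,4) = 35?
No

Reasoning: C(9,4) = 9·8·7·6/4! = 3,024/24 = 126, which does not equal 35.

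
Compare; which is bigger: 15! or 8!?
15!

Working:
15!=1,307,674,368,000, 8!=40,320. 15! > 8!.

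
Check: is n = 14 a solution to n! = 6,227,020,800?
No

Working:
14! = 14·13! = 14·6,227,020,800 = 87,178,291,200, which does not equal 6,227,020,800.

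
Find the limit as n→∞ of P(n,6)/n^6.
1

Explanation: P(n,6) = n(n-1)···(n-5) ≈ n^6 for large n. Limit = 1.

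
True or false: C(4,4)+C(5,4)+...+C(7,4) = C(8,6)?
False

Hockey stick identity gives Σ = C(8,5) = 56; RHS C(8,6) = 28.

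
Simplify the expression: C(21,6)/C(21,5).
C(n,k+1)/C(n,k) = (n−k)/(k+1). Here (21−5)/(5+1) = 16/6 = 8/3.

Answer: 8/3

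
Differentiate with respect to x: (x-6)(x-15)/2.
(2x - 21)/2

Reasoning: d/dx[(x-6)(x-15)] = (x-15) + (x-6) = 2x - 21. Dividing by 2 gives (2x - 21)/2.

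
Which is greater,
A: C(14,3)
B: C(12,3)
A

Working:
A=C(14,3)=364, B=C(12,3)=220.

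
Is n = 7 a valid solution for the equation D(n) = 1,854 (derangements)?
Yes

Reasoning: D(7) = (7-1)·[D(6) + D(5)] = 6·[265 + 44] = 1,854, which equals 1,854.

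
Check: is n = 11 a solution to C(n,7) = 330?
Yes

Working:
C(11,7) = 11·10·9·8·7·6·5/7! = 1,663,200/5,040 = 330, which equals 330.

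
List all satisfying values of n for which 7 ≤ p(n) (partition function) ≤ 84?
5, 6, 7, 8, 9, 10, 11, 12

Reasoning: Tabulating p(n) via p(n) = p(n−1) + p(n−2) − p(n−5) − p(n−7) + …: p(4)=5; p(5)=7; p(6)=11; p(7)=15; p(8)=22; p(9)=30; p(10)=42; p(11)=56; p(12)=77; p(13)=101. So valid n = 5, 6, 7, 8, 9, 10, 11, 12.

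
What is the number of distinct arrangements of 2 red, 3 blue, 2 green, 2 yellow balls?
7,560

Solution: Multinomial: 9!/(2! × 3! × 2! × 2!) = 7,560.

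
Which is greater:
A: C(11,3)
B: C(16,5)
B

Reasoning: A=C(11,3)=165, B=C(16,5)=4,368.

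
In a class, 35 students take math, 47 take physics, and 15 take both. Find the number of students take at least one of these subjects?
67

Working:
|A∪B| = |A|+|B|-|A∩B| = 35+47-15 = 67.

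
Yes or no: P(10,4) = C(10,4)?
P(10,4) = 5,040 but C(10,4) = 210; they differ by a factor of 4! = 24, so the statement does not hold.

Answer: No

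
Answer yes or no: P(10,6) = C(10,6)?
No
P(10,6) = 151,200 but C(10,6) = 210; they differ by a factor of 6! = 720, so the statement does not hold.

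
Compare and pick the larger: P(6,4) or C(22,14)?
P(6,4)=360, C(22,14)=319,770.
Final answer: C(22,14)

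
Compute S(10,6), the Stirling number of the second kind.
Using the Stirling recurrence: S(n,k) = k·S(n-1,k) + S(n-1,k-1)
S(10,6) = 6·S(9,6) + S(9,5)
         = 6·2646 + 6951
         = 15876 + 6951
         = 22,827

Answer: 22,827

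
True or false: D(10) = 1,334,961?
True
Derangements of 10 elements: D(10) = (10-1)·[D(9) + D(8)] = 9·[133,496 + 14,833] = 1,334,961.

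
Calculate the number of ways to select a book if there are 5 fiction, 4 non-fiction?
9

Working:
By the addition principle: 5 + 4 = 9.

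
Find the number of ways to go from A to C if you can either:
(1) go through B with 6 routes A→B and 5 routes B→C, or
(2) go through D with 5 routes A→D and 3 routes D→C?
45
Route via B: 6×5=30. Route via D: 5×3=15. Total: 45.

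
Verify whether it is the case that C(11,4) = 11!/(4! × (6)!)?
The correct denominator is 4!×7!, giving C(11,4) = 330; the stated RHS is 11!/(4!×6!) = 2,310 ≠ 330, so the statement does not hold.
Final answer: False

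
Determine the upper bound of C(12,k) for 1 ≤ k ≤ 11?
924

Explanation: C(12,k) is maximised at the centre of the row: C(12,6) = 924.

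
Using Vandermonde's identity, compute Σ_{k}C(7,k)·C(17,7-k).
346,104

= C(7+17,7) = C(24,7) = 346,104.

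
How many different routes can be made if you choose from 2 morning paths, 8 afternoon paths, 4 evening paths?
64
By the multiplication principle: 2 × 8 × 4 = 64.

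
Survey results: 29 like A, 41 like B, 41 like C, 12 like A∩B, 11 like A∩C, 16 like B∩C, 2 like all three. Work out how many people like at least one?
74

Working:
|A∪B∪C| = 29+41+41-12-11-16+2 = 74.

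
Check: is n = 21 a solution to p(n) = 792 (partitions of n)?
Yes

Working:
Pentagonal recurrence p(n) = p(n−1) + p(n−2) − p(n−5) − p(n−7) + …: p(21) = p(20) + p(19) − p(16) − p(14) + p(9) + p(6) = 627 + 490 − 231 − 135 + 30 + 11 = 792, which equals 792.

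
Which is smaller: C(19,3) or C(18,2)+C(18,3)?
By Pascal's identity: C(19,3) = C(18,2)+C(18,3) = 969. Equal.
Final answer: Equal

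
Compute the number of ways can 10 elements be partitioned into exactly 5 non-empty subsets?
42,525
This equals S(10,5), the Stirling number of the 2nd kind.
Using the Stirling recurrence: S(n,k) = k·S(n-1,k) + S(n-1,k-1)
S(10,5) = 5·S(9,5) + S(9,4)
         = 5·6951 + 7770
         = 34755 + 7770
         = 42,525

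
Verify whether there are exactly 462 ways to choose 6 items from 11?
C(11,6) = 462.
Final answer: True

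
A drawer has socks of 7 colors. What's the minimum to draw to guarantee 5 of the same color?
29

Solution: Worst case: 4 of each = 28. One more: 29.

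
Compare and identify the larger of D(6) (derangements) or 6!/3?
D(6)
D(6) = (6-1)·[D(5) + D(4)] = 5·[44 + 9] = 265; 6!/3 = 720/3 = 240.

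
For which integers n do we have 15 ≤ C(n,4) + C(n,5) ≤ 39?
6

Solution: C(5,4)+C(5,5)=6; C(6,4)+C(6,5)=21; C(7,4)+C(7,5)=56. So valid n = 6.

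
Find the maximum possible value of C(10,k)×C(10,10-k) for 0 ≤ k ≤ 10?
C(10,k)·C(10,10-k) = C(10,k)², maximised at the centre k = 5: C(10,5)² = 63,504.
Final answer: 63,504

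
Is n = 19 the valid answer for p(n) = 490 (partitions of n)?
Yes

Reasoning: Pentagonal recurrence p(n) = p(n−1) + p(n−2) − p(n−5) − p(n−7) + …: p(19) = p(18) + p(17) − p(14) − p(12) + p(7) + p(4) = 385 + 297 − 135 − 77 + 15 + 5 = 490, which equals 490.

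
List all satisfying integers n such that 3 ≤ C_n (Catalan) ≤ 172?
3, 4, 5, 6

Working:
C_2=2; C_3=5; C_4=14; C_5=42; C_6=132; C_7=429. So valid n = 3, 4, 5, 6.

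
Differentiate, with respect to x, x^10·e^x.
(10x^9 + x^10)e^x
Product rule: d/dx[x^10]·e^x + x^10·d/dx[e^x] = 10x^{9}e^x + x^10e^x.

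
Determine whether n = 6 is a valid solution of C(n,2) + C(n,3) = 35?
Yes

Solution: C(6,2) + C(6,3) = 15 + 20 = 35, which equals 35.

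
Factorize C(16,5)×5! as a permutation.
P(16,5)

Solution: C(16,5)×5! = [16!/(5!(11)!)]×5! = 16!/(11)! = P(16,5) = 524,160.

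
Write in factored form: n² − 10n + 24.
Seek roots whose sum is 10 and product is 24: (4, 6). So n² − 10n + 24 = (n − 4)(n − 6).

Answer: (n − 4)(n − 6)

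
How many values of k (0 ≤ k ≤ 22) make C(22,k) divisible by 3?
11

Reasoning: Checking C(22,k) mod 3 for k = 0..22: divisible at k = 2, 5, 6, 7, 8, 11, 14, 15, 16, 17, 20. That's 11 values.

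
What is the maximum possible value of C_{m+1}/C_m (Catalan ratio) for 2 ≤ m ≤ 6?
13/4

Solution: C_{m+1}/C_m = 2(2m+1)/(m+2), which increases with m. Maximum at m = 6: 2·13/8 = 13/4.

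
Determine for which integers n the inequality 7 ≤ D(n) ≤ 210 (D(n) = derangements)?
4, 5

Reasoning: Using D(n) = (n−1)[D(n−1) + D(n−2)] with D(1)=0, D(2)=1: D(3)=2; D(4)=9; D(5)=44; D(6)=265. So valid n = 4, 5.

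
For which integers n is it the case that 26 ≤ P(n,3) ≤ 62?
5

Explanation: P(4,3)=24; P(5,3)=60; P(6,3)=120. So valid n = 5.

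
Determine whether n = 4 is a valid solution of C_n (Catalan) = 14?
Yes

C_4 = C(8,4)/(4+1) = 70/5 = 14, which equals 14.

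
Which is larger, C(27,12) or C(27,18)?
C(27,12)

C(27,12)=17,383,860, C(27,18)=4,686,825.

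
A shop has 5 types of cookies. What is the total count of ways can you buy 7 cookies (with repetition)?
Stars and bars: C(7+5-1, 7) = C(11, 7) = 330.

Answer: 330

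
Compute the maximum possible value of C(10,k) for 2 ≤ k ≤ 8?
252

Working:
C(10,k) is maximised at the centre of the row: C(10,5) = 252.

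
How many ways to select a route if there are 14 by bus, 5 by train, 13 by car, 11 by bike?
By the addition principle: 14 + 5 + 13 + 11 = 43.

Answer: 43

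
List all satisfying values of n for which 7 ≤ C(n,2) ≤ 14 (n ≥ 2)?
5

Explanation: C(4,2)=6; C(5,2)=10; C(6,2)=15. So valid n = 5.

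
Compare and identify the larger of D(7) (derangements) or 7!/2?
7!/2

Reasoning: D(7) = (7-1)·[D(6) + D(5)] = 6·[265 + 44] = 1,854; 7!/2 = 5,040/2 = 2,520.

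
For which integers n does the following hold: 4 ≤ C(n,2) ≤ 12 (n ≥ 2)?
4, 5
C(3,2)=3; C(4,2)=6; C(5,2)=10; C(6,2)=15. So valid n = 4, 5.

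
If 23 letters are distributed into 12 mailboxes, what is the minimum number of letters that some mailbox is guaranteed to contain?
2
Pigeonhole: ⌈23/12⌉ = 2.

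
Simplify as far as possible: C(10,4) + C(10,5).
By Pascal's identity: C(11,5) = 462.

Answer: 462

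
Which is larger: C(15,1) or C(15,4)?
C(15,1)=15, C(15,4)=1,365.
Final answer: C(15,4)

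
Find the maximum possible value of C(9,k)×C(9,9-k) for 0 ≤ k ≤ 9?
15,876

C(9,k)·C(9,9-k) = C(9,k)², maximised at the centre k = 4: C(9,4)² = 15,876.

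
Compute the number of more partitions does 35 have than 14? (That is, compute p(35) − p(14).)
Pentagonal recurrence p(n) = p(n−1) + p(n−2) − p(n−5) − p(n−7) + …: p(35) = p(34) + p(33) − p(30) − p(28) + p(23) + p(20) − p(13) − p(9) + p(0) = 12,310 + 10,143 − 5,604 − 3,718 + 1,255 + 627 − 101 − 30 + 1 = 14,883.
p(14) = p(13) + p(12) − p(9) − p(7) + p(2) = 101 + 77 − 30 − 15 + 2 = 135.
Difference = 14,883 − 135 = 14,748.

Answer: 14,748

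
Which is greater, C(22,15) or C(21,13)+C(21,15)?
C(21,13)+C(21,15)

Reasoning: C(22,15)=170,544; C(21,13)+C(21,15)=203,490+54,264=257,754.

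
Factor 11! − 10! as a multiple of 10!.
10 × 10! = 36,288,000
11! − 10! = 11·10! − 10! = (11 − 1)·10! = 10 × 10! = 36,288,000.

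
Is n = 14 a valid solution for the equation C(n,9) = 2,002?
Yes

Solution: C(14,9) = 14·13·12·11·10·9·8·7·6/9! = 726,485,760/362,880 = 2,002, which equals 2,002.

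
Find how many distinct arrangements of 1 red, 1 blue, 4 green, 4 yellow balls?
6,300

Reasoning: Multinomial: 10!/(1! × 1! × 4! × 4!) = 6,300.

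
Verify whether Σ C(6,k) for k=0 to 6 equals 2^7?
False

Explanation: Binomial theorem: Σ C(6,k) = (1+1)^6 = 2^6 = 64; RHS 2^7 = 128.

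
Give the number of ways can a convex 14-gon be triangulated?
Using the Catalan number formula: C_n = C(2n, n) / (n+1)
C_12 = C(24, 12) / (12+1)
     = 2704156 / 13
     = 208,012

Answer: 208,012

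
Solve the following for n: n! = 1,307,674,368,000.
15

Explanation: n! is strictly increasing. 13! = 6,227,020,800, 14! = 87,178,291,200, 15! = 1,307,674,368,000 ✓. So n = 15.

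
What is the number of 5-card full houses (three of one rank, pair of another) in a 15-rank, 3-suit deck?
630

Working:
Triple rank: 15. Triple suits: C(3,3)=1. Pair rank: 14. Pair suits: C(3,2)=3. Total: 630.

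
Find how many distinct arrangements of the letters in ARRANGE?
1,260

Word has 7 letters (A=2, R=2, N=1, G=1, E=1). Arrangements: 7!/Π(k!) = 1,260.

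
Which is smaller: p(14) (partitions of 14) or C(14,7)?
p(14)

Explanation: Pentagonal recurrence p(n) = p(n−1) + p(n−2) − p(n−5) − p(n−7) + …: p(14) = p(13) + p(12) − p(9) − p(7) + p(2) = 101 + 77 − 30 − 15 + 2 = 135; C(14,7) = 3,432.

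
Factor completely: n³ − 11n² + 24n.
n³ − 11n² + 24n = n(n² − 11n + 24) = n(n − 3)(n − 8).

Answer: n(n − 3)(n − 8)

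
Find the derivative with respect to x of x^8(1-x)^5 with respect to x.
8x^7(1-x)^5 - 5x^8(1-x)^4

Solution: Product rule: 8x^{7}(1-x)^{5} + x^8·(-5)(1-x)^{4}.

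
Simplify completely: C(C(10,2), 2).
990

Solution: C(10,2) = 45, then C(45, 2) = 990.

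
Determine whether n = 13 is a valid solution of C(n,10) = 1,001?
No

C(13,10) = 13·12·11·10·9·8·7·6·5·4/10! = 1,037,836,800/3,628,800 = 286, which does not equal 1,001.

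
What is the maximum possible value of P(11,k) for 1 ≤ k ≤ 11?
39,916,800

P(11,k) increases in k, so maximum at k = 11: 11! = 39,916,800.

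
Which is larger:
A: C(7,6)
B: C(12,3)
B

Explanation: A=C(7,6)=7, B=C(12,3)=220.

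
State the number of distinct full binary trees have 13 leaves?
208,012

Explanation: Using the Catalan number formula: C_n = C(2n, n) / (n+1)
C_12 = C(24, 12) / (12+1)
     = 2704156 / 13
     = 208,012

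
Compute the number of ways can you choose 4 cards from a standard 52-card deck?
270,725

Solution: C(52,4) = 270,725.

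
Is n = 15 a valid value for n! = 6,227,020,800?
No

Reasoning: 15! = 15·14! = 15·87,178,291,200 = 1,307,674,368,000, which does not equal 6,227,020,800.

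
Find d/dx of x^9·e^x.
(9x^8 + x^9)e^x
Product rule: d/dx[x^9]·e^x + x^9·d/dx[e^x] = 9x^{8}e^x + x^9e^x.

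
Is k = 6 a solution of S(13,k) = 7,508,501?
S(13,6) = 6·S(12,6) + S(12,5) = 6·1,323,652 + 1,379,400 = 9,321,312, which does not equal 7,508,501.
Final answer: No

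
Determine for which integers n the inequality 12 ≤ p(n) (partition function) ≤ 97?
Tabulating p(n) via p(n) = p(n−1) + p(n−2) − p(n−5) − p(n−7) + …: p(6)=11; p(7)=15; p(8)=22; p(9)=30; p(10)=42; p(11)=56; p(12)=77; p(13)=101. So valid n = 7, 8, 9, 10, 11, 12.
Final answer: 7, 8, 9, 10, 11, 12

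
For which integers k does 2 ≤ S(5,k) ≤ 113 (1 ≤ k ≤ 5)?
S(5,1)=1; S(5,2)=15; S(5,3)=25; S(5,4)=10; S(5,5)=1. So valid k = 2, 3, 4.
Final answer: 2, 3, 4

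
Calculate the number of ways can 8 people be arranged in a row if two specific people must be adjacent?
10,080

Treat pair as unit: (8-1)! arrangements × 2 internal orders = 10,080.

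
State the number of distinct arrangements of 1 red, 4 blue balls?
5

Multinomial: 5!/(1! × 4!) = 5.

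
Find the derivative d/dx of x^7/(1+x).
(7x^6(1+x) - x^7)/(1+x)²

Quotient rule: [7x^{6}(1+x) - x^7]/(1+x)².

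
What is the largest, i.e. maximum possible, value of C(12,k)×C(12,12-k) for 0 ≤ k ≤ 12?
C(12,k)·C(12,12-k) = C(12,k)², maximised at the centre k = 6: C(12,6)² = 853,776.

Answer: 853,776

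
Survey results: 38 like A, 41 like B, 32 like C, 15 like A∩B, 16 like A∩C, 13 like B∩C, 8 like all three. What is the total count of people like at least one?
75

Reasoning: |A∪B∪C| = 38+41+32-15-16-13+8 = 75.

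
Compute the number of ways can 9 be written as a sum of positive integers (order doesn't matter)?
30
Pentagonal recurrence p(n) = p(n−1) + p(n−2) − p(n−5) − p(n−7) + …: p(9) = p(8) + p(7) − p(4) − p(2) = 22 + 15 − 5 − 2 = 30.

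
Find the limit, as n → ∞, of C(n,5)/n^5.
1/120

Solution: C(n,5) ≈ n^5/5! for large n. Limit = 1/5! = 1/120.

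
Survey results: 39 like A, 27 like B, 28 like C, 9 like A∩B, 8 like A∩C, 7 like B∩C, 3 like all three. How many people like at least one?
73

Solution: |A∪B∪C| = 39+27+28-9-8-7+3 = 73.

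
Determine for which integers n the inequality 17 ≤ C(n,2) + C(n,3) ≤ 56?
5, 6, 7
C(4,2)+C(4,3)=10; C(5,2)+C(5,3)=20; C(6,2)+C(6,3)=35; C(7,2)+C(7,3)=56; C(8,2)+C(8,3)=84. So valid n = 5, 6, 7.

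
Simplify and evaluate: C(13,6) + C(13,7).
3,432

Working:
By Pascal's identity: C(14,7) = 3,432.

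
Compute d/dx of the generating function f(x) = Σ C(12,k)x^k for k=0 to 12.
Σ k·C(12,k)x^(k-1) for k=1 to 12

Explanation: Term-by-term differentiation gives Σ k·C(12,k)x^{k-1} for k=1 to 12.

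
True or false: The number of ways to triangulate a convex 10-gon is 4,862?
False

Triangulations of a convex 10-gon are counted by the Catalan number C_8: C_8 = C(16,8)/(8+1) = 12,870/9 = 1,430.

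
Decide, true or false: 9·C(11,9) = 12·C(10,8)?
Absorption identity k·C(n,k) = n·C(n-1,k-1). LHS = 9·55 = 495; RHS = 12·45 = 540.

Answer: False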